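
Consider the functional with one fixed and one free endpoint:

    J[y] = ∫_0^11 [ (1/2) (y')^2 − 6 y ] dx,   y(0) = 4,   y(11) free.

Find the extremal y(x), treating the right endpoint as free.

The Lagrangian L = (1/2) (y')^2 − 6 y gives
    ∂L/∂y = −6,   ∂L/∂y' = y'.
Euler-Lagrange: d/dx(y') − (−6) = 0, i.e. y'' + 6 = 0, so
    y(x) = −(6/2) x^2 + C1 x + C2.
Fixed left endpoint y(0) = 4 ⇒ C2 = 4.
The right endpoint x = 11 is free, so the natural (transversality) condition is ∂L/∂y' |_{x=11} = 0, i.e. y'(11) = 0.
Compute y'(x) = −6 x + C1, so y'(11) = −66 + C1 = 0 ⇒ C1 = 66.
Therefore the extremal is
    y(x) = −3 x^2 + 66 x + 4.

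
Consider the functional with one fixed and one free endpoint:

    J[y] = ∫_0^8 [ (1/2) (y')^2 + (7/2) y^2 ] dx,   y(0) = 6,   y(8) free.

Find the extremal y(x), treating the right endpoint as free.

The Lagrangian L = (1/2) (y')^2 + (7/2) y^2 gives
    ∂L/∂y = 7 y,   ∂L/∂y' = y'.
Euler-Lagrange: y'' − 7 y = 0.
With k = sqrt(7), the general solution is
    y(x) = A cosh(sqrt(7) x) + B sinh(sqrt(7) x).
Fixed left endpoint y(0) = 6 ⇒ A = 6.
The right endpoint x = 8 is free, so the natural (transversality) condition is ∂L/∂y' |_{x=8} = 0, i.e. y'(8) = 0.
Compute y'(x) = A k sinh(k x) + B k cosh(k x), so
    y'(8) = A k sinh(k·8) + B k cosh(k·8) = 0
    ⇒ B = −A tanh(k·8) = − 6 tanh(sqrt(7)·8).
Therefore the extremal is
    y(x) = 6 cosh(sqrt(7) x) − 6 tanh(sqrt(7)·8) sinh(sqrt(7) x).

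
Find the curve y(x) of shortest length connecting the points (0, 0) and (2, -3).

Arc-length functional: J[y] = ∫ sqrt(1 + (y')^2) dx.
Lagrangian L = sqrt(1 + (y')^2) has no explicit y dependence, so ∂L/∂y = 0 and the Euler-Lagrange equation gives
    d/dx( y' / sqrt(1 + (y')^2) ) = 0  ⇒  y' / sqrt(1 + (y')^2) = const.
Hence y' is constant, so y(x) is affine.
Fitting the endpoints (0, 0) and (2, -3):
    slope m = ((-3) − 0) / (2 − 0) = -3/2,
    intercept c = 0 − m·0 = 0.
Extremal: y(x) = (-3/2) x.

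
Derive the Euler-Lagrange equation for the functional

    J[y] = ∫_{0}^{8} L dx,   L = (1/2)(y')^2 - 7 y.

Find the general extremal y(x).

The Lagrangian is L = (1/2)(y')^2 - 7 y.
∂L/∂y = -7.
∂L/∂y' = y'.
The Euler-Lagrange equation d/dx(∂L/∂y') − ∂L/∂y = 0 becomes:
    y'' + 7 = 0
General solution: y(x) = -(7/2) x^2 + A x + B, where A and B are arbitrary constants fixed by the endpoint conditions.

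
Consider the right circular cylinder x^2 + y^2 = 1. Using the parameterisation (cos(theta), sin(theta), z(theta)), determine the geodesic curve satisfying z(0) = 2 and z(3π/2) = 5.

Parameterise the cylinder of radius R = 1 as
    r(θ) = (cos θ, sin θ, z(θ)).
The arc-length element is
    ds = sqrt(1 + (dz/dθ)^2) dθ,
so the Lagrangian is L = sqrt(1 + z'^2).
L depends on z' only, not on z or θ, so ∂L/∂z = 0 and
    ∂L/∂z' = z' / sqrt(1 + z'^2).
The Euler-Lagrange equation gives
    d/dθ( z' / sqrt(1 + z'^2) ) = 0,
so z' is constant. Integrating once:
    z(θ) = a θ + b,
a helix on the cylinder (a straight line when the cylinder is unrolled). The constants a, b are determined by the endpoint conditions.
With endpoint conditions z(0) = 2 and z(3π/2) = 5: from z(0) = b we get b = 2, and a·3π/2 + 2 = 5 gives a = 2/π, so
    z(θ) = (2/π) θ + 2.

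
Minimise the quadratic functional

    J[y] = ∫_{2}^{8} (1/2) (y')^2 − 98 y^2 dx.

The Lagrangian is L = (1/2) (y')^2 − 98 y^2.
Compute ∂L/∂y = -196y, ∂L/∂y' = y'.
The Euler-Lagrange equation d/dx(∂L/∂y') − ∂L/∂y = 0 reduces to
    y'' + 196 y = 0.
Its general solution is
    y(x) = A sin(14x) + B cos(14x),
with A, B fixed by the endpoint conditions.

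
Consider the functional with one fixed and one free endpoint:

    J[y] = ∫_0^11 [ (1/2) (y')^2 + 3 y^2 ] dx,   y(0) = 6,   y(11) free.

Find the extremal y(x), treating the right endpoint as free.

The Lagrangian L = (1/2) (y')^2 + 3 y^2 gives
    ∂L/∂y = 6 y,   ∂L/∂y' = y'.
Euler-Lagrange: y'' − 6 y = 0.
With k = sqrt(6), the general solution is
    y(x) = A cosh(sqrt(6) x) + B sinh(sqrt(6) x).
Fixed left endpoint y(0) = 6 ⇒ A = 6.
The right endpoint x = 11 is free, so the natural (transversality) condition is ∂L/∂y' |_{x=11} = 0, i.e. y'(11) = 0.
Compute y'(x) = A k sinh(k x) + B k cosh(k x), so
    y'(11) = A k sinh(k·11) + B k cosh(k·11) = 0
    ⇒ B = −A tanh(k·11) = − 6 tanh(sqrt(6)·11).
Therefore the extremal is
    y(x) = 6 cosh(sqrt(6) x) − 6 tanh(sqrt(6)·11) sinh(sqrt(6) x).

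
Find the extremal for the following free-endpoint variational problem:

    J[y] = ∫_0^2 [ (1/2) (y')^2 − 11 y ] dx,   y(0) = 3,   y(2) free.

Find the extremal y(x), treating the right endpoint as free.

The Lagrangian L = (1/2) (y')^2 − 11 y gives
    ∂L/∂y = −11,   ∂L/∂y' = y'.
Euler-Lagrange: d/dx(y') − (−11) = 0, i.e. y'' + 11 = 0, so
    y(x) = −(11/2) x^2 + C1 x + C2.
Fixed left endpoint y(0) = 3 ⇒ C2 = 3.
The right endpoint x = 2 is free, so the natural (transversality) condition is ∂L/∂y' |_{x=2} = 0, i.e. y'(2) = 0.
Compute y'(x) = −11 x + C1, so y'(2) = −22 + C1 = 0 ⇒ C1 = 22.
Therefore the extremal is
    y(x) = −(11/2) x^2 + 22 x + 3.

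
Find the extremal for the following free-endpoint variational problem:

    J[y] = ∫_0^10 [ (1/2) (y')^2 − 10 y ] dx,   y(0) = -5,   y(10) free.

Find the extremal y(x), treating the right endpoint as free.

The Lagrangian L = (1/2) (y')^2 − 10 y gives
    ∂L/∂y = −10,   ∂L/∂y' = y'.
Euler-Lagrange: d/dx(y') − (−10) = 0, i.e. y'' + 10 = 0, so
    y(x) = −(10/2) x^2 + C1 x + C2.
Fixed left endpoint y(0) = -5 ⇒ C2 = -5.
The right endpoint x = 10 is free, so the natural (transversality) condition is ∂L/∂y' |_{x=10} = 0, i.e. y'(10) = 0.
Compute y'(x) = −10 x + C1, so y'(10) = −100 + C1 = 0 ⇒ C1 = 100.
Therefore the extremal is
    y(x) = −5 x^2 + 100 x − 5.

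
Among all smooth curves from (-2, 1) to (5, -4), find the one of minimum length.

Arc-length functional: J[y] = ∫ sqrt(1 + (y')^2) dx.
Lagrangian L = sqrt(1 + (y')^2) has no explicit y dependence, so ∂L/∂y = 0 and the Euler-Lagrange equation gives
    d/dx( y' / sqrt(1 + (y')^2) ) = 0  ⇒  y' / sqrt(1 + (y')^2) = const.
Hence y' is constant, so y(x) is affine.
Fitting the endpoints (-2, 1) and (5, -4):
    slope m = ((-4) − 1) / (5 − (-2)) = -5/7,
    intercept c = 1 − m·(-2) = -3/7.
Extremal: y(x) = (-5/7) x - 3/7.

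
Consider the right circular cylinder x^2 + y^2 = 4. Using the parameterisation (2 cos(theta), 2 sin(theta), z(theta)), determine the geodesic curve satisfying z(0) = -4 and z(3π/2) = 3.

Parameterise the cylinder of radius R = 2 as
    r(θ) = (2 cos θ, 2 sin θ, z(θ)).
The arc-length element is
    ds = sqrt(4 + (dz/dθ)^2) dθ,
so the Lagrangian is L = sqrt(4 + z'^2).
L depends on z' only, not on z or θ, so ∂L/∂z = 0 and
    ∂L/∂z' = z' / sqrt(4 + z'^2).
The Euler-Lagrange equation gives
    d/dθ( z' / sqrt(4 + z'^2) ) = 0,
so z' is constant. Integrating once:
    z(θ) = a θ + b,
a helix on the cylinder (a straight line when the cylinder is unrolled). The constants a, b are determined by the endpoint conditions.
With endpoint conditions z(0) = -4 and z(3π/2) = 3: from z(0) = b we get b = -4, and a·3π/2 + -4 = 3 gives a = 14/(3π), so
    z(θ) = (14/(3π)) θ − 4.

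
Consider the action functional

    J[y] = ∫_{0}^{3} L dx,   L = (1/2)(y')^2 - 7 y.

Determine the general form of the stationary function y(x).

The Lagrangian is L = (1/2)(y')^2 - 7 y.
∂L/∂y = -7.
∂L/∂y' = y'.
The Euler-Lagrange equation d/dx(∂L/∂y') − ∂L/∂y = 0 becomes:
    y'' + 7 = 0
General solution: y(x) = -(7/2) x^2 + A x + B, where A and B are arbitrary constants fixed by the endpoint conditions.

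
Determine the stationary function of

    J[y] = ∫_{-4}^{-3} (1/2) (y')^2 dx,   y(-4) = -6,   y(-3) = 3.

The Lagrangian is L = (1/2) (y')^2.
Compute ∂L/∂y = 0, ∂L/∂y' = y'.
The Euler-Lagrange equation d/dx(∂L/∂y') − ∂L/∂y = 0 reduces to
    y'' = 0.
Its general solution is
    y(x) = A x + B,
with A, B fixed by the endpoint conditions.
Applying the endpoint conditions y(-4) = -6 and y(-3) = 3: solve A·-4 + B = -6 and A·-3 + B = 3. Subtracting gives A(-3 − -4) = 3 − -6, so A = 9, and B = -6 − A·-4 = 30. Therefore
    y(x) = 9 x + 30.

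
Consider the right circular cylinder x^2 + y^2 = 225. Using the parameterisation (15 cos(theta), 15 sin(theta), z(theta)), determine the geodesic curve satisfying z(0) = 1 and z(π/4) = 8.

Parameterise the cylinder of radius R = 15 as
    r(θ) = (15 cos θ, 15 sin θ, z(θ)).
The arc-length element is
    ds = sqrt(225 + (dz/dθ)^2) dθ,
so the Lagrangian is L = sqrt(225 + z'^2).
L depends on z' only, not on z or θ, so ∂L/∂z = 0 and
    ∂L/∂z' = z' / sqrt(225 + z'^2).
The Euler-Lagrange equation gives
    d/dθ( z' / sqrt(225 + z'^2) ) = 0,
so z' is constant. Integrating once:
    z(θ) = a θ + b,
a helix on the cylinder (a straight line when the cylinder is unrolled). The constants a, b are determined by the endpoint conditions.
With endpoint conditions z(0) = 1 and z(π/4) = 8: from z(0) = b we get b = 1, and a·π/4 + 1 = 8 gives a = 28/π, so
    z(θ) = (28/π) θ + 1.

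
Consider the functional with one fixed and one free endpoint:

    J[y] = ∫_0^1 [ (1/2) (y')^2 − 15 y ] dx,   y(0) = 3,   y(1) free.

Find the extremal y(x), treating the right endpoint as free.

The Lagrangian L = (1/2) (y')^2 − 15 y gives
    ∂L/∂y = −15,   ∂L/∂y' = y'.
Euler-Lagrange: d/dx(y') − (−15) = 0, i.e. y'' + 15 = 0, so
    y(x) = −(15/2) x^2 + C1 x + C2.
Fixed left endpoint y(0) = 3 ⇒ C2 = 3.
The right endpoint x = 1 is free, so the natural (transversality) condition is ∂L/∂y' |_{x=1} = 0, i.e. y'(1) = 0.
Compute y'(x) = −15 x + C1, so y'(1) = −15 + C1 = 0 ⇒ C1 = 15.
Therefore the extremal is
    y(x) = −(15/2) x^2 + 15 x + 3.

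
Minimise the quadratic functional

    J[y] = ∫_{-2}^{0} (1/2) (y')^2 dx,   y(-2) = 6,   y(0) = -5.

The Lagrangian is L = (1/2) (y')^2.
Compute ∂L/∂y = 0, ∂L/∂y' = y'.
The Euler-Lagrange equation d/dx(∂L/∂y') − ∂L/∂y = 0 reduces to
    y'' = 0.
Its general solution is
    y(x) = A x + B,
with A, B fixed by the endpoint conditions.
Applying the endpoint conditions y(-2) = 6 and y(0) = -5: solve A·-2 + B = 6 and A·0 + B = -5. Subtracting gives A(0 − -2) = -5 − 6, so A = -11/2, and B = 6 − A·-2 = -5. Therefore
    y(x) = (-11/2) x - 5.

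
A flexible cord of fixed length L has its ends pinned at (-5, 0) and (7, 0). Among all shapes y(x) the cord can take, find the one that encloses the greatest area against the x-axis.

Set up the augmented Lagrangian using a multiplier λ for the length constraint:
    F(y, y') = y − λ sqrt(1 + y'^2).
F has no explicit x dependence, so the Beltrami identity yields a first integral
    F − y' ∂F/∂y' = C.
Compute ∂F/∂y' = −λ y' / sqrt(1 + y'^2). Then
    y − λ sqrt(1 + y'^2) + λ y'^2 / sqrt(1 + y'^2) = C
    ⇒  y − λ / sqrt(1 + y'^2) = C.
Solving for y' and integrating gives
    (x − a)^2 + (y − b)^2 = λ^2,
a circular arc of radius λ. The constants a, b are determined by the endpoint conditions y(-5) = y(7) = 0, and λ is fixed implicitly by the length constraint
    ∫_{-5}^{7} sqrt(1 + y'^2) dx = L.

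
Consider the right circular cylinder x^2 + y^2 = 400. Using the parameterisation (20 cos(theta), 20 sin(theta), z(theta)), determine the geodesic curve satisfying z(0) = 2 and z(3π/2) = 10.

Parameterise the cylinder of radius R = 20 as
    r(θ) = (20 cos θ, 20 sin θ, z(θ)).
The arc-length element is
    ds = sqrt(400 + (dz/dθ)^2) dθ,
so the Lagrangian is L = sqrt(400 + z'^2).
L depends on z' only, not on z or θ, so ∂L/∂z = 0 and
    ∂L/∂z' = z' / sqrt(400 + z'^2).
The Euler-Lagrange equation gives
    d/dθ( z' / sqrt(400 + z'^2) ) = 0,
so z' is constant. Integrating once:
    z(θ) = a θ + b,
a helix on the cylinder (a straight line when the cylinder is unrolled). The constants a, b are determined by the endpoint conditions.
With endpoint conditions z(0) = 2 and z(3π/2) = 10: from z(0) = b we get b = 2, and a·3π/2 + 2 = 10 gives a = 16/(3π), so
    z(θ) = (16/(3π)) θ + 2.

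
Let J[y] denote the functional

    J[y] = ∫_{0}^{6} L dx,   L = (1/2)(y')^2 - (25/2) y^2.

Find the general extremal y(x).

The Lagrangian is L = (1/2)(y')^2 - (25/2) y^2.
∂L/∂y = -25y.
∂L/∂y' = y'.
The Euler-Lagrange equation d/dx(∂L/∂y') − ∂L/∂y = 0 becomes:
    y'' + 25 y = 0
General solution: y(x) = A sin(5x) + B cos(5x), where A and B are arbitrary constants fixed by the endpoint conditions.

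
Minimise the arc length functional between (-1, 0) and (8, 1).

Arc-length functional: J[y] = ∫ sqrt(1 + (y')^2) dx.
Lagrangian L = sqrt(1 + (y')^2) has no explicit y dependence, so ∂L/∂y = 0 and the Euler-Lagrange equation gives
    d/dx( y' / sqrt(1 + (y')^2) ) = 0  ⇒  y' / sqrt(1 + (y')^2) = const.
Hence y' is constant, so y(x) is affine.
Fitting the endpoints (-1, 0) and (8, 1):
    slope m = (1 − 0) / (8 − (-1)) = 1/9,
    intercept c = 0 − m·(-1) = 1/9.
Extremal: y(x) = (1/9) x + 1/9.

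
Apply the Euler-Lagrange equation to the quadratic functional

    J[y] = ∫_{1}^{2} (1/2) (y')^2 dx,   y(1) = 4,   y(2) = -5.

The Lagrangian is L = (1/2) (y')^2.
Compute ∂L/∂y = 0, ∂L/∂y' = y'.
The Euler-Lagrange equation d/dx(∂L/∂y') − ∂L/∂y = 0 reduces to
    y'' = 0.
Its general solution is
    y(x) = A x + B,
with A, B fixed by the endpoint conditions.
Applying the endpoint conditions y(1) = 4 and y(2) = -5: solve A·1 + B = 4 and A·2 + B = -5. Subtracting gives A(2 − 1) = -5 − 4, so A = -9, and B = 4 − A·1 = 13. Therefore
    y(x) = -9 x + 13.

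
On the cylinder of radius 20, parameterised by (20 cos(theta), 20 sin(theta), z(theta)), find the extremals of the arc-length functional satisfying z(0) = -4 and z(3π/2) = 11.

Parameterise the cylinder of radius R = 20 as
    r(θ) = (20 cos θ, 20 sin θ, z(θ)).
The arc-length element is
    ds = sqrt(400 + (dz/dθ)^2) dθ,
so the Lagrangian is L = sqrt(400 + z'^2).
L depends on z' only, not on z or θ, so ∂L/∂z = 0 and
    ∂L/∂z' = z' / sqrt(400 + z'^2).
The Euler-Lagrange equation gives
    d/dθ( z' / sqrt(400 + z'^2) ) = 0,
so z' is constant. Integrating once:
    z(θ) = a θ + b,
a helix on the cylinder (a straight line when the cylinder is unrolled). The constants a, b are determined by the endpoint conditions.
With endpoint conditions z(0) = -4 and z(3π/2) = 11: from z(0) = b we get b = -4, and a·3π/2 + -4 = 11 gives a = 10/π, so
    z(θ) = (10/π) θ − 4.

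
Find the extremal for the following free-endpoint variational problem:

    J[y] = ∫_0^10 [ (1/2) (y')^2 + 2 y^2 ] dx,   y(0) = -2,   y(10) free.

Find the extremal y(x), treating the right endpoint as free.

The Lagrangian L = (1/2) (y')^2 + 2 y^2 gives
    ∂L/∂y = 4 y,   ∂L/∂y' = y'.
Euler-Lagrange: y'' − 4 y = 0.
With k = 2, the general solution is
    y(x) = A cosh(2 x) + B sinh(2 x).
Fixed left endpoint y(0) = -2 ⇒ A = -2.
The right endpoint x = 10 is free, so the natural (transversality) condition is ∂L/∂y' |_{x=10} = 0, i.e. y'(10) = 0.
Compute y'(x) = A k sinh(k x) + B k cosh(k x), so
    y'(10) = A k sinh(k·10) + B k cosh(k·10) = 0
    ⇒ B = −A tanh(k·10) = 2 tanh(2·10).
Therefore the extremal is
    y(x) = −2 cosh(2 x) + 2 tanh(2·10) sinh(2 x).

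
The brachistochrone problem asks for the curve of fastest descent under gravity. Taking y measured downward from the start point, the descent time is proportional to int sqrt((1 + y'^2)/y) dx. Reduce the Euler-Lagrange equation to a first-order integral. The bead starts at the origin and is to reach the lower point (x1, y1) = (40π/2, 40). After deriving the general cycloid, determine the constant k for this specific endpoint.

The Lagrangian L = sqrt((1 + y'^2) / y) has no explicit x dependence, so the Beltrami identity applies:
    L − y' ∂L/∂y' = C.
Compute ∂L/∂y' = y' / sqrt(y (1 + y'^2)).
Substitute:
    sqrt((1 + y'^2)/y) − y'·y' / sqrt(y (1 + y'^2))
    = (1 + y'^2) / sqrt(y (1 + y'^2)) − y'^2 / sqrt(y (1 + y'^2))
    = 1 / sqrt(y (1 + y'^2)) = C.
Squaring and rearranging gives the first integral
    y (1 + y'^2) = 1/C^2 =: k   (constant).
Solving this first-order ODE by the substitution
    y = (k/2)(1 − cos θ)
yields the cycloid parameterisation
    x(θ) = (k/2)(θ − sin θ),   y(θ) = (k/2)(1 − cos θ).
The constant k is fixed by the endpoint condition.
Now fit the given lower endpoint (x1, y1) = (40π/2, 40). At the bottom of the first arch (θ = π), the parametric equations give
    y(π) = (k/2)(1 − cos π) = k,
    x(π) = (k/2)(π − sin π) = kπ/2.
Matching y(π) = 40 gives k = 40, consistent with x(π) = 40π/2. Therefore the specific cycloid is
    x(θ) = (40/2)(θ − sin θ),   y(θ) = (40/2)(1 − cos θ).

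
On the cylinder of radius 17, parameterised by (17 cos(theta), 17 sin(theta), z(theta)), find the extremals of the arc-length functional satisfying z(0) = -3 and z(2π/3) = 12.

Parameterise the cylinder of radius R = 17 as
    r(θ) = (17 cos θ, 17 sin θ, z(θ)).
The arc-length element is
    ds = sqrt(289 + (dz/dθ)^2) dθ,
so the Lagrangian is L = sqrt(289 + z'^2).
L depends on z' only, not on z or θ, so ∂L/∂z = 0 and
    ∂L/∂z' = z' / sqrt(289 + z'^2).
The Euler-Lagrange equation gives
    d/dθ( z' / sqrt(289 + z'^2) ) = 0,
so z' is constant. Integrating once:
    z(θ) = a θ + b,
a helix on the cylinder (a straight line when the cylinder is unrolled). The constants a, b are determined by the endpoint conditions.
With endpoint conditions z(0) = -3 and z(2π/3) = 12: from z(0) = b we get b = -3, and a·2π/3 + -3 = 12 gives a = 45/(2π), so
    z(θ) = (45/(2π)) θ − 3.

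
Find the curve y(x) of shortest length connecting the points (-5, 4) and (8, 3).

Arc-length functional: J[y] = ∫ sqrt(1 + (y')^2) dx.
Lagrangian L = sqrt(1 + (y')^2) has no explicit y dependence, so ∂L/∂y = 0 and the Euler-Lagrange equation gives
    d/dx( y' / sqrt(1 + (y')^2) ) = 0  ⇒  y' / sqrt(1 + (y')^2) = const.
Hence y' is constant, so y(x) is affine.
Fitting the endpoints (-5, 4) and (8, 3):
    slope m = (3 − 4) / (8 − (-5)) = -1/13,
    intercept c = 4 − m·(-5) = 47/13.
Extremal: y(x) = (-1/13) x + 47/13.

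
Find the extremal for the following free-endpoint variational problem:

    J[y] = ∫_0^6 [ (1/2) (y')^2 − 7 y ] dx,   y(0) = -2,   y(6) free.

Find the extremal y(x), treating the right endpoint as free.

The Lagrangian L = (1/2) (y')^2 − 7 y gives
    ∂L/∂y = −7,   ∂L/∂y' = y'.
Euler-Lagrange: d/dx(y') − (−7) = 0, i.e. y'' + 7 = 0, so
    y(x) = −(7/2) x^2 + C1 x + C2.
Fixed left endpoint y(0) = -2 ⇒ C2 = -2.
The right endpoint x = 6 is free, so the natural (transversality) condition is ∂L/∂y' |_{x=6} = 0, i.e. y'(6) = 0.
Compute y'(x) = −7 x + C1, so y'(6) = −42 + C1 = 0 ⇒ C1 = 42.
Therefore the extremal is
    y(x) = −(7/2) x^2 + 42 x − 2.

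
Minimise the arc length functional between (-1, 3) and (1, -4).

Arc-length functional: J[y] = ∫ sqrt(1 + (y')^2) dx.
Lagrangian L = sqrt(1 + (y')^2) has no explicit y dependence, so ∂L/∂y = 0 and the Euler-Lagrange equation gives
    d/dx( y' / sqrt(1 + (y')^2) ) = 0  ⇒  y' / sqrt(1 + (y')^2) = const.
Hence y' is constant, so y(x) is affine.
Fitting the endpoints (-1, 3) and (1, -4):
    slope m = ((-4) − 3) / (1 − (-1)) = -7/2,
    intercept c = 3 − m·(-1) = -1/2.
Extremal: y(x) = (-7/2) x - 1/2.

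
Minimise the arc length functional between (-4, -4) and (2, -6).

Arc-length functional: J[y] = ∫ sqrt(1 + (y')^2) dx.
Lagrangian L = sqrt(1 + (y')^2) has no explicit y dependence, so ∂L/∂y = 0 and the Euler-Lagrange equation gives
    d/dx( y' / sqrt(1 + (y')^2) ) = 0  ⇒  y' / sqrt(1 + (y')^2) = const.
Hence y' is constant, so y(x) is affine.
Fitting the endpoints (-4, -4) and (2, -6):
    slope m = ((-6) − (-4)) / (2 − (-4)) = -1/3,
    intercept c = (-4) − m·(-4) = -16/3.
Extremal: y(x) = (-1/3) x - 16/3.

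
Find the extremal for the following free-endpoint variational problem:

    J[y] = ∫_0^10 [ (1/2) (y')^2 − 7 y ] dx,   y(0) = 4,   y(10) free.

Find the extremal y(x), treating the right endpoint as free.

The Lagrangian L = (1/2) (y')^2 − 7 y gives
    ∂L/∂y = −7,   ∂L/∂y' = y'.
Euler-Lagrange: d/dx(y') − (−7) = 0, i.e. y'' + 7 = 0, so
    y(x) = −(7/2) x^2 + C1 x + C2.
Fixed left endpoint y(0) = 4 ⇒ C2 = 4.
The right endpoint x = 10 is free, so the natural (transversality) condition is ∂L/∂y' |_{x=10} = 0, i.e. y'(10) = 0.
Compute y'(x) = −7 x + C1, so y'(10) = −70 + C1 = 0 ⇒ C1 = 70.
Therefore the extremal is
    y(x) = −(7/2) x^2 + 70 x + 4.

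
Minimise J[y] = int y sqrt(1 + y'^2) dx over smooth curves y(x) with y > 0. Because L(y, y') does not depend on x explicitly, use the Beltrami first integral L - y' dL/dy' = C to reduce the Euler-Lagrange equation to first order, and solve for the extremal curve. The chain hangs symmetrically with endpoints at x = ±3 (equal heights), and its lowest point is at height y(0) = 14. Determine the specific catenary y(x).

The Lagrangian L(y, y') = y sqrt(1 + y'^2) has no explicit x dependence, so the Beltrami identity applies:
    L − y' ∂L/∂y' = C.
Compute ∂L/∂y' = y · y' / sqrt(1 + y'^2). Then
    L − y' ∂L/∂y'
    = y sqrt(1 + y'^2) − y · y'^2 / sqrt(1 + y'^2)
    = y (1 + y'^2 − y'^2) / sqrt(1 + y'^2)
    = y / sqrt(1 + y'^2) = C.
Squaring gives y^2 = C^2 (1 + y'^2), i.e.
    y'^2 = y^2 / C^2 − 1.
Separating variables,
    dy / sqrt(y^2 − C^2) = dx / C,
and integrating gives arccosh(y / C) = (x − a)/C, so
    y(x) = C cosh((x − a)/C),
the catenary. The constants C and a are fixed by the two endpoint conditions (and, for the hanging-chain problem, the length constraint selects C).
Now fit the given data. The endpoints x = ±3 are symmetric at equal height, so the catenary is even about its minimum: a = 0 and y(x) = C cosh(x/C). The lowest point is y(0) = C cosh(0) = C, and we are told y(0) = 14, so C = 14. Therefore
    y(x) = 14 cosh(x/14),
and at the endpoints
    y(±3) = 14 cosh(3/14).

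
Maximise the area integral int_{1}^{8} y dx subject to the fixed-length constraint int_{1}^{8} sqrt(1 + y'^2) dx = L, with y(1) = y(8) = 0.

Set up the augmented Lagrangian using a multiplier λ for the length constraint:
    F(y, y') = y − λ sqrt(1 + y'^2).
F has no explicit x dependence, so the Beltrami identity yields a first integral
    F − y' ∂F/∂y' = C.
Compute ∂F/∂y' = −λ y' / sqrt(1 + y'^2). Then
    y − λ sqrt(1 + y'^2) + λ y'^2 / sqrt(1 + y'^2) = C
    ⇒  y − λ / sqrt(1 + y'^2) = C.
Solving for y' and integrating gives
    (x − a)^2 + (y − b)^2 = λ^2,
a circular arc of radius λ. The constants a, b are determined by the endpoint conditions y(1) = y(8) = 0, and λ is fixed implicitly by the length constraint
    ∫_{1}^{8} sqrt(1 + y'^2) dx = L.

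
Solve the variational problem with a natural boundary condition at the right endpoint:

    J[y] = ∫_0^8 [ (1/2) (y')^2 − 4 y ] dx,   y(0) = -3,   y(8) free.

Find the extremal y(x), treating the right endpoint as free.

The Lagrangian L = (1/2) (y')^2 − 4 y gives
    ∂L/∂y = −4,   ∂L/∂y' = y'.
Euler-Lagrange: d/dx(y') − (−4) = 0, i.e. y'' + 4 = 0, so
    y(x) = −(4/2) x^2 + C1 x + C2.
Fixed left endpoint y(0) = -3 ⇒ C2 = -3.
The right endpoint x = 8 is free, so the natural (transversality) condition is ∂L/∂y' |_{x=8} = 0, i.e. y'(8) = 0.
Compute y'(x) = −4 x + C1, so y'(8) = −32 + C1 = 0 ⇒ C1 = 32.
Therefore the extremal is
    y(x) = −2 x^2 + 32 x − 3.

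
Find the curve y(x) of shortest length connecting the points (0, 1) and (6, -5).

Arc-length functional: J[y] = ∫ sqrt(1 + (y')^2) dx.
Lagrangian L = sqrt(1 + (y')^2) has no explicit y dependence, so ∂L/∂y = 0 and the Euler-Lagrange equation gives
    d/dx( y' / sqrt(1 + (y')^2) ) = 0  ⇒  y' / sqrt(1 + (y')^2) = const.
Hence y' is constant, so y(x) is affine.
Fitting the endpoints (0, 1) and (6, -5):
    slope m = ((-5) − 1) / (6 − 0) = -1,
    intercept c = 1 − m·0 = 1.
Extremal: y(x) = -x + 1.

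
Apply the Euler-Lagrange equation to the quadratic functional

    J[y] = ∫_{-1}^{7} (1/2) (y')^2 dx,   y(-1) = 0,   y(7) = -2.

The Lagrangian is L = (1/2) (y')^2.
Compute ∂L/∂y = 0, ∂L/∂y' = y'.
The Euler-Lagrange equation d/dx(∂L/∂y') − ∂L/∂y = 0 reduces to
    y'' = 0.
Its general solution is
    y(x) = A x + B,
with A, B fixed by the endpoint conditions.
Applying the endpoint conditions y(-1) = 0 and y(7) = -2: solve A·-1 + B = 0 and A·7 + B = -2. Subtracting gives A(7 − -1) = -2 − 0, so A = -1/4, and B = 0 − A·-1 = -1/4. Therefore
    y(x) = (-1/4) x - 1/4.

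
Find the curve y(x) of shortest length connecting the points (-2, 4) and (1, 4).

Arc-length functional: J[y] = ∫ sqrt(1 + (y')^2) dx.
Lagrangian L = sqrt(1 + (y')^2) has no explicit y dependence, so ∂L/∂y = 0 and the Euler-Lagrange equation gives
    d/dx( y' / sqrt(1 + (y')^2) ) = 0  ⇒  y' / sqrt(1 + (y')^2) = const.
Hence y' is constant, so y(x) is affine.
Fitting the endpoints (-2, 4) and (1, 4):
    slope m = (4 − 4) / (1 − (-2)) = 0,
    intercept c = 4 − m·(-2) = 4.
Extremal: y(x) = 4.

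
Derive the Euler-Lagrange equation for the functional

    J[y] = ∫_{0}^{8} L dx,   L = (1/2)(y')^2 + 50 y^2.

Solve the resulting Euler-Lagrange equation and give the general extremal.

The Lagrangian is L = (1/2)(y')^2 + 50 y^2.
∂L/∂y = 100y.
∂L/∂y' = y'.
The Euler-Lagrange equation d/dx(∂L/∂y') − ∂L/∂y = 0 becomes:
    y'' - 100 y = 0
General solution: y(x) = A e^(10x) + B e^(-10x), where A and B are arbitrary constants fixed by the endpoint conditions.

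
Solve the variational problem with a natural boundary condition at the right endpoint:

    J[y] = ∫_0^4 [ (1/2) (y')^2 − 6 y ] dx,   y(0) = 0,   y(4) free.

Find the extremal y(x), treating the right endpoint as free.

The Lagrangian L = (1/2) (y')^2 − 6 y gives
    ∂L/∂y = −6,   ∂L/∂y' = y'.
Euler-Lagrange: d/dx(y') − (−6) = 0, i.e. y'' + 6 = 0, so
    y(x) = −(6/2) x^2 + C1 x + C2.
Fixed left endpoint y(0) = 0 ⇒ C2 = 0.
The right endpoint x = 4 is free, so the natural (transversality) condition is ∂L/∂y' |_{x=4} = 0, i.e. y'(4) = 0.
Compute y'(x) = −6 x + C1, so y'(4) = −24 + C1 = 0 ⇒ C1 = 24.
Therefore the extremal is
    y(x) = −3 x^2 + 24 x.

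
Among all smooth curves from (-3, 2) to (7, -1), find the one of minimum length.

Arc-length functional: J[y] = ∫ sqrt(1 + (y')^2) dx.
Lagrangian L = sqrt(1 + (y')^2) has no explicit y dependence, so ∂L/∂y = 0 and the Euler-Lagrange equation gives
    d/dx( y' / sqrt(1 + (y')^2) ) = 0  ⇒  y' / sqrt(1 + (y')^2) = const.
Hence y' is constant, so y(x) is affine.
Fitting the endpoints (-3, 2) and (7, -1):
    slope m = ((-1) − 2) / (7 − (-3)) = -3/10,
    intercept c = 2 − m·(-3) = 11/10.
Extremal: y(x) = (-3/10) x + 11/10.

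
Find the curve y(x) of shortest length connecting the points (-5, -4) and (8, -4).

Arc-length functional: J[y] = ∫ sqrt(1 + (y')^2) dx.
Lagrangian L = sqrt(1 + (y')^2) has no explicit y dependence, so ∂L/∂y = 0 and the Euler-Lagrange equation gives
    d/dx( y' / sqrt(1 + (y')^2) ) = 0  ⇒  y' / sqrt(1 + (y')^2) = const.
Hence y' is constant, so y(x) is affine.
Fitting the endpoints (-5, -4) and (8, -4):
    slope m = ((-4) − (-4)) / (8 − (-5)) = 0,
    intercept c = (-4) − m·(-5) = -4.
Extremal: y(x) = -4.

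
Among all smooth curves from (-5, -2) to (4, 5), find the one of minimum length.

Arc-length functional: J[y] = ∫ sqrt(1 + (y')^2) dx.
Lagrangian L = sqrt(1 + (y')^2) has no explicit y dependence, so ∂L/∂y = 0 and the Euler-Lagrange equation gives
    d/dx( y' / sqrt(1 + (y')^2) ) = 0  ⇒  y' / sqrt(1 + (y')^2) = const.
Hence y' is constant, so y(x) is affine.
Fitting the endpoints (-5, -2) and (4, 5):
    slope m = (5 − (-2)) / (4 − (-5)) = 7/9,
    intercept c = (-2) − m·(-5) = 17/9.
Extremal: y(x) = (7/9) x + 17/9.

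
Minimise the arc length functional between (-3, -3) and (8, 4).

Arc-length functional: J[y] = ∫ sqrt(1 + (y')^2) dx.
Lagrangian L = sqrt(1 + (y')^2) has no explicit y dependence, so ∂L/∂y = 0 and the Euler-Lagrange equation gives
    d/dx( y' / sqrt(1 + (y')^2) ) = 0  ⇒  y' / sqrt(1 + (y')^2) = const.
Hence y' is constant, so y(x) is affine.
Fitting the endpoints (-3, -3) and (8, 4):
    slope m = (4 − (-3)) / (8 − (-3)) = 7/11,
    intercept c = (-3) − m·(-3) = -12/11.
Extremal: y(x) = (7/11) x - 12/11.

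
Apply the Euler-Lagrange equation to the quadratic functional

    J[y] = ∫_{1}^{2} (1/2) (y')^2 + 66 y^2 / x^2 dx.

The Lagrangian is L = (1/2) (y')^2 + 66 y^2 / x^2.
Compute ∂L/∂y = 132y/x^2, ∂L/∂y' = y'.
The Euler-Lagrange equation d/dx(∂L/∂y') − ∂L/∂y = 0 reduces to
    y'' − 132/x^2 · y = 0  (x > 0).
Its general solution is
    y(x) = A x^12 + B x^(-11),
with A, B fixed by the endpoint conditions.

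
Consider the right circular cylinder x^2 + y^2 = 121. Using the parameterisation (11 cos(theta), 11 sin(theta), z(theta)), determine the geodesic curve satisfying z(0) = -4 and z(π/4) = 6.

Parameterise the cylinder of radius R = 11 as
    r(θ) = (11 cos θ, 11 sin θ, z(θ)).
The arc-length element is
    ds = sqrt(121 + (dz/dθ)^2) dθ,
so the Lagrangian is L = sqrt(121 + z'^2).
L depends on z' only, not on z or θ, so ∂L/∂z = 0 and
    ∂L/∂z' = z' / sqrt(121 + z'^2).
The Euler-Lagrange equation gives
    d/dθ( z' / sqrt(121 + z'^2) ) = 0,
so z' is constant. Integrating once:
    z(θ) = a θ + b,
a helix on the cylinder (a straight line when the cylinder is unrolled). The constants a, b are determined by the endpoint conditions.
With endpoint conditions z(0) = -4 and z(π/4) = 6: from z(0) = b we get b = -4, and a·π/4 + -4 = 6 gives a = 40/π, so
    z(θ) = (40/π) θ − 4.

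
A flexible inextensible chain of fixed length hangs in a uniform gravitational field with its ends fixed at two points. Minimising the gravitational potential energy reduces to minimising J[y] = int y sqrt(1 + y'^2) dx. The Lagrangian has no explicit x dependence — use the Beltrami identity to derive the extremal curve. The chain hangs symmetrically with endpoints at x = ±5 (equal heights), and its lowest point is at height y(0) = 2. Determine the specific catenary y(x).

The Lagrangian L(y, y') = y sqrt(1 + y'^2) has no explicit x dependence, so the Beltrami identity applies:
    L − y' ∂L/∂y' = C.
Compute ∂L/∂y' = y · y' / sqrt(1 + y'^2). Then
    L − y' ∂L/∂y'
    = y sqrt(1 + y'^2) − y · y'^2 / sqrt(1 + y'^2)
    = y (1 + y'^2 − y'^2) / sqrt(1 + y'^2)
    = y / sqrt(1 + y'^2) = C.
Squaring gives y^2 = C^2 (1 + y'^2), i.e.
    y'^2 = y^2 / C^2 − 1.
Separating variables,
    dy / sqrt(y^2 − C^2) = dx / C,
and integrating gives arccosh(y / C) = (x − a)/C, so
    y(x) = C cosh((x − a)/C),
the catenary. The constants C and a are fixed by the two endpoint conditions (and, for the hanging-chain problem, the length constraint selects C).
Now fit the given data. The endpoints x = ±5 are symmetric at equal height, so the catenary is even about its minimum: a = 0 and y(x) = C cosh(x/C). The lowest point is y(0) = C cosh(0) = C, and we are told y(0) = 2, so C = 2. Therefore
    y(x) = 2 cosh(x/2),
and at the endpoints
    y(±5) = 2 cosh(5/2).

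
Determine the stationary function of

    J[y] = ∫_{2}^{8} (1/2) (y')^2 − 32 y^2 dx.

The Lagrangian is L = (1/2) (y')^2 − 32 y^2.
Compute ∂L/∂y = -64y, ∂L/∂y' = y'.
The Euler-Lagrange equation d/dx(∂L/∂y') − ∂L/∂y = 0 reduces to
    y'' + 64 y = 0.
Its general solution is
    y(x) = A sin(8x) + B cos(8x),
with A, B fixed by the endpoint conditions.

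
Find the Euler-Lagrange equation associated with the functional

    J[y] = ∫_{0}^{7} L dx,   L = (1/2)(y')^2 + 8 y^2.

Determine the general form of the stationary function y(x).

The Lagrangian is L = (1/2)(y')^2 + 8 y^2.
∂L/∂y = 16y.
∂L/∂y' = y'.
The Euler-Lagrange equation d/dx(∂L/∂y') − ∂L/∂y = 0 becomes:
    y'' - 16 y = 0
General solution: y(x) = A e^(4x) + B e^(-4x), where A and B are arbitrary constants fixed by the endpoint conditions.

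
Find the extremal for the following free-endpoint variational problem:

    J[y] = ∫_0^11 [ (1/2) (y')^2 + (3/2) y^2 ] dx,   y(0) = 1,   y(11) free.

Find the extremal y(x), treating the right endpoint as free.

The Lagrangian L = (1/2) (y')^2 + (3/2) y^2 gives
    ∂L/∂y = 3 y,   ∂L/∂y' = y'.
Euler-Lagrange: y'' − 3 y = 0.
With k = sqrt(3), the general solution is
    y(x) = A cosh(sqrt(3) x) + B sinh(sqrt(3) x).
Fixed left endpoint y(0) = 1 ⇒ A = 1.
The right endpoint x = 11 is free, so the natural (transversality) condition is ∂L/∂y' |_{x=11} = 0, i.e. y'(11) = 0.
Compute y'(x) = A k sinh(k x) + B k cosh(k x), so
    y'(11) = A k sinh(k·11) + B k cosh(k·11) = 0
    ⇒ B = −A tanh(k·11) = − tanh(sqrt(3)·11).
Therefore the extremal is
    y(x) = cosh(sqrt(3) x) − tanh(sqrt(3)·11) sinh(sqrt(3) x).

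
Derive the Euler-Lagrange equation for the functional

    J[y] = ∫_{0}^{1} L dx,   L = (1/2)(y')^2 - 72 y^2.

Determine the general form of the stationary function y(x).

The Lagrangian is L = (1/2)(y')^2 - 72 y^2.
∂L/∂y = -144y.
∂L/∂y' = y'.
The Euler-Lagrange equation d/dx(∂L/∂y') − ∂L/∂y = 0 becomes:
    y'' + 144 y = 0
General solution: y(x) = A sin(12x) + B cos(12x), where A and B are arbitrary constants fixed by the endpoint conditions.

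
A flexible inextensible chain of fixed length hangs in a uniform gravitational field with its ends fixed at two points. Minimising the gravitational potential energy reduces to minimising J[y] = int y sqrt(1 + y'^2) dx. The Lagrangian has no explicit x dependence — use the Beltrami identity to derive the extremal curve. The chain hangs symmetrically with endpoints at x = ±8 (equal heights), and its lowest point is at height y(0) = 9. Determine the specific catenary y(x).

The Lagrangian L(y, y') = y sqrt(1 + y'^2) has no explicit x dependence, so the Beltrami identity applies:
    L − y' ∂L/∂y' = C.
Compute ∂L/∂y' = y · y' / sqrt(1 + y'^2). Then
    L − y' ∂L/∂y'
    = y sqrt(1 + y'^2) − y · y'^2 / sqrt(1 + y'^2)
    = y (1 + y'^2 − y'^2) / sqrt(1 + y'^2)
    = y / sqrt(1 + y'^2) = C.
Squaring gives y^2 = C^2 (1 + y'^2), i.e.
    y'^2 = y^2 / C^2 − 1.
Separating variables,
    dy / sqrt(y^2 − C^2) = dx / C,
and integrating gives arccosh(y / C) = (x − a)/C, so
    y(x) = C cosh((x − a)/C),
the catenary. The constants C and a are fixed by the two endpoint conditions (and, for the hanging-chain problem, the length constraint selects C).
Now fit the given data. The endpoints x = ±8 are symmetric at equal height, so the catenary is even about its minimum: a = 0 and y(x) = C cosh(x/C). The lowest point is y(0) = C cosh(0) = C, and we are told y(0) = 9, so C = 9. Therefore
    y(x) = 9 cosh(x/9),
and at the endpoints
    y(±8) = 9 cosh(8/9).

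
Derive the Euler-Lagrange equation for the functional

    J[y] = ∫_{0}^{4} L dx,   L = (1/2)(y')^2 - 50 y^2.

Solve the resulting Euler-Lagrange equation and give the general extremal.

The Lagrangian is L = (1/2)(y')^2 - 50 y^2.
∂L/∂y = -100y.
∂L/∂y' = y'.
The Euler-Lagrange equation d/dx(∂L/∂y') − ∂L/∂y = 0 becomes:
    y'' + 100 y = 0
General solution: y(x) = A sin(10x) + B cos(10x), where A and B are arbitrary constants fixed by the endpoint conditions.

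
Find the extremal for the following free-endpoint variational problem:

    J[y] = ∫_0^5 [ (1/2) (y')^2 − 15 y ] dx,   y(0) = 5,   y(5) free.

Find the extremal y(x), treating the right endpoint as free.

The Lagrangian L = (1/2) (y')^2 − 15 y gives
    ∂L/∂y = −15,   ∂L/∂y' = y'.
Euler-Lagrange: d/dx(y') − (−15) = 0, i.e. y'' + 15 = 0, so
    y(x) = −(15/2) x^2 + C1 x + C2.
Fixed left endpoint y(0) = 5 ⇒ C2 = 5.
The right endpoint x = 5 is free, so the natural (transversality) condition is ∂L/∂y' |_{x=5} = 0, i.e. y'(5) = 0.
Compute y'(x) = −15 x + C1, so y'(5) = −75 + C1 = 0 ⇒ C1 = 75.
Therefore the extremal is
    y(x) = −(15/2) x^2 + 75 x + 5.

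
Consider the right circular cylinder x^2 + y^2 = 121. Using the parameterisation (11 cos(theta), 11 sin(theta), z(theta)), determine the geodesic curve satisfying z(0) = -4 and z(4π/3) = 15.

Parameterise the cylinder of radius R = 11 as
    r(θ) = (11 cos θ, 11 sin θ, z(θ)).
The arc-length element is
    ds = sqrt(121 + (dz/dθ)^2) dθ,
so the Lagrangian is L = sqrt(121 + z'^2).
L depends on z' only, not on z or θ, so ∂L/∂z = 0 and
    ∂L/∂z' = z' / sqrt(121 + z'^2).
The Euler-Lagrange equation gives
    d/dθ( z' / sqrt(121 + z'^2) ) = 0,
so z' is constant. Integrating once:
    z(θ) = a θ + b,
a helix on the cylinder (a straight line when the cylinder is unrolled). The constants a, b are determined by the endpoint conditions.
With endpoint conditions z(0) = -4 and z(4π/3) = 15: from z(0) = b we get b = -4, and a·4π/3 + -4 = 15 gives a = 57/(4π), so
    z(θ) = (57/(4π)) θ − 4.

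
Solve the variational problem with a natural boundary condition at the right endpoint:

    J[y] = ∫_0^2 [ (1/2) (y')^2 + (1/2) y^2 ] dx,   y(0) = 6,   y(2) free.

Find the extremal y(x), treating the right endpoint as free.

The Lagrangian L = (1/2) (y')^2 + (1/2) y^2 gives
    ∂L/∂y = 1 y,   ∂L/∂y' = y'.
Euler-Lagrange: y'' − y = 0.
With k = 1, the general solution is
    y(x) = A cosh(x) + B sinh(x).
Fixed left endpoint y(0) = 6 ⇒ A = 6.
The right endpoint x = 2 is free, so the natural (transversality) condition is ∂L/∂y' |_{x=2} = 0, i.e. y'(2) = 0.
Compute y'(x) = A k sinh(k x) + B k cosh(k x), so
    y'(2) = A k sinh(k·2) + B k cosh(k·2) = 0
    ⇒ B = −A tanh(k·2) = − 6 tanh(1·2).
Therefore the extremal is
    y(x) = 6 cosh(1 x) − 6 tanh(1·2) sinh(1 x).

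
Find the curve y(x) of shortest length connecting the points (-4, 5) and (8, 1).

Arc-length functional: J[y] = ∫ sqrt(1 + (y')^2) dx.
Lagrangian L = sqrt(1 + (y')^2) has no explicit y dependence, so ∂L/∂y = 0 and the Euler-Lagrange equation gives
    d/dx( y' / sqrt(1 + (y')^2) ) = 0  ⇒  y' / sqrt(1 + (y')^2) = const.
Hence y' is constant, so y(x) is affine.
Fitting the endpoints (-4, 5) and (8, 1):
    slope m = (1 − 5) / (8 − (-4)) = -1/3,
    intercept c = 5 − m·(-4) = 11/3.
Extremal: y(x) = (-1/3) x + 11/3.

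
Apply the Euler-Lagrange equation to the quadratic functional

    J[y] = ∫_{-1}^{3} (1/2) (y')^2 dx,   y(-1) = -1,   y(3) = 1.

The Lagrangian is L = (1/2) (y')^2.
Compute ∂L/∂y = 0, ∂L/∂y' = y'.
The Euler-Lagrange equation d/dx(∂L/∂y') − ∂L/∂y = 0 reduces to
    y'' = 0.
Its general solution is
    y(x) = A x + B,
with A, B fixed by the endpoint conditions.
Applying the endpoint conditions y(-1) = -1 and y(3) = 1: solve A·-1 + B = -1 and A·3 + B = 1. Subtracting gives A(3 − -1) = 1 − -1, so A = 1/2, and B = -1 − A·-1 = -1/2. Therefore
    y(x) = (1/2) x - 1/2.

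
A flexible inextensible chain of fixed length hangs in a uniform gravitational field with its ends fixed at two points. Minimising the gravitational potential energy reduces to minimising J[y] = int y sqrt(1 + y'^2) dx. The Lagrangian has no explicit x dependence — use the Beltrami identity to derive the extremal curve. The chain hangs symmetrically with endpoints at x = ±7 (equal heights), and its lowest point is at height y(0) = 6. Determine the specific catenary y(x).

The Lagrangian L(y, y') = y sqrt(1 + y'^2) has no explicit x dependence, so the Beltrami identity applies:
    L − y' ∂L/∂y' = C.
Compute ∂L/∂y' = y · y' / sqrt(1 + y'^2). Then
    L − y' ∂L/∂y'
    = y sqrt(1 + y'^2) − y · y'^2 / sqrt(1 + y'^2)
    = y (1 + y'^2 − y'^2) / sqrt(1 + y'^2)
    = y / sqrt(1 + y'^2) = C.
Squaring gives y^2 = C^2 (1 + y'^2), i.e.
    y'^2 = y^2 / C^2 − 1.
Separating variables,
    dy / sqrt(y^2 − C^2) = dx / C,
and integrating gives arccosh(y / C) = (x − a)/C, so
    y(x) = C cosh((x − a)/C),
the catenary. The constants C and a are fixed by the two endpoint conditions (and, for the hanging-chain problem, the length constraint selects C).
Now fit the given data. The endpoints x = ±7 are symmetric at equal height, so the catenary is even about its minimum: a = 0 and y(x) = C cosh(x/C). The lowest point is y(0) = C cosh(0) = C, and we are told y(0) = 6, so C = 6. Therefore
    y(x) = 6 cosh(x/6),
and at the endpoints
    y(±7) = 6 cosh(7/6).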